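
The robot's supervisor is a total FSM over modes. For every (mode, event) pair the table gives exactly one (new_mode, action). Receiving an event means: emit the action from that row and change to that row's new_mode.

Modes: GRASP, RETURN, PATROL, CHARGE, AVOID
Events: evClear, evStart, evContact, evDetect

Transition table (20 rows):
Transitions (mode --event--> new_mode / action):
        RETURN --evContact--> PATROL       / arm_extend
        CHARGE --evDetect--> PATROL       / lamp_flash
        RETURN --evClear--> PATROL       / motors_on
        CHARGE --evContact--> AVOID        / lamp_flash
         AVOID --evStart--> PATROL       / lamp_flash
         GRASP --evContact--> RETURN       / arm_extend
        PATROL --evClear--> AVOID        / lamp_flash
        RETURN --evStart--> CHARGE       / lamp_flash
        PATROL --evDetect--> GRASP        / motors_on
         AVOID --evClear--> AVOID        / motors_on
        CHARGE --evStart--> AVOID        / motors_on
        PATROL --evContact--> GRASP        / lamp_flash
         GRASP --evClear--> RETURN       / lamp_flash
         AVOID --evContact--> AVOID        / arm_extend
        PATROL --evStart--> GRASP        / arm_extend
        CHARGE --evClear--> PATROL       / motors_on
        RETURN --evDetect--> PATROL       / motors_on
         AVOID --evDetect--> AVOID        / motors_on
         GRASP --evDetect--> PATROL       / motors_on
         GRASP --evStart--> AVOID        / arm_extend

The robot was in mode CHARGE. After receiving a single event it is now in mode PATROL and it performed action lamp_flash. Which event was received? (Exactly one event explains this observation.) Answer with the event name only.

evDetect

try evClear: (CHARGE, evClear) → (PATROL, motors_on)
try evStart: (CHARGE, evStart) → (AVOID, motors_on)
try evContact: (CHARGE, evContact) → (AVOID, lamp_flash)
try evDetect: (CHARGE, evDetect) → (PATROL, lamp_flash)  ← matches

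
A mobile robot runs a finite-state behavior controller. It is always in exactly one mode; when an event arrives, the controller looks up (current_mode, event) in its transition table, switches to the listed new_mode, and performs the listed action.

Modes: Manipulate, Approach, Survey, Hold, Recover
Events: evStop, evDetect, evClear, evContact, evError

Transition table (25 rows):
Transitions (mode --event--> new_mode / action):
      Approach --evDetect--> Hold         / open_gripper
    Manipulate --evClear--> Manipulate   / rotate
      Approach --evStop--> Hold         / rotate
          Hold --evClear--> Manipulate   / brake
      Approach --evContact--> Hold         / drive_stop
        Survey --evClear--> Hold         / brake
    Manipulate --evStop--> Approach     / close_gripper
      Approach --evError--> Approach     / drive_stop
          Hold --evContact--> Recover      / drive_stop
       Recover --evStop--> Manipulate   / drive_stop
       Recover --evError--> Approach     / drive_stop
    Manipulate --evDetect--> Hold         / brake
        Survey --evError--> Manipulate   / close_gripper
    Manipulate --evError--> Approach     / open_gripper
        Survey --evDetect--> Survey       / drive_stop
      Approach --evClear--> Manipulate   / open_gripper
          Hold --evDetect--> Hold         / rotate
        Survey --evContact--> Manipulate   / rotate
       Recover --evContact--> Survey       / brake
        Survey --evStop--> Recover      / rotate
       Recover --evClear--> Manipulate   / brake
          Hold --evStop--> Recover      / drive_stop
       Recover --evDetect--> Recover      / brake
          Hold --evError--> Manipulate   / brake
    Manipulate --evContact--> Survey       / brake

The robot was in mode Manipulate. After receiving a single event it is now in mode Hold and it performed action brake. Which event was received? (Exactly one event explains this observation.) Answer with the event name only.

evDetect

try evStop: (Manipulate, evStop) → (Approach, close_gripper)
try evDetect: (Manipulate, evDetect) → (Hold, brake)  ← matches
try evClear: (Manipulate, evClear) → (Manipulate, rotate)
try evContact: (Manipulate, evContact) → (Survey, brake)
try evError: (Manipulate, evError) → (Approach, open_gripper)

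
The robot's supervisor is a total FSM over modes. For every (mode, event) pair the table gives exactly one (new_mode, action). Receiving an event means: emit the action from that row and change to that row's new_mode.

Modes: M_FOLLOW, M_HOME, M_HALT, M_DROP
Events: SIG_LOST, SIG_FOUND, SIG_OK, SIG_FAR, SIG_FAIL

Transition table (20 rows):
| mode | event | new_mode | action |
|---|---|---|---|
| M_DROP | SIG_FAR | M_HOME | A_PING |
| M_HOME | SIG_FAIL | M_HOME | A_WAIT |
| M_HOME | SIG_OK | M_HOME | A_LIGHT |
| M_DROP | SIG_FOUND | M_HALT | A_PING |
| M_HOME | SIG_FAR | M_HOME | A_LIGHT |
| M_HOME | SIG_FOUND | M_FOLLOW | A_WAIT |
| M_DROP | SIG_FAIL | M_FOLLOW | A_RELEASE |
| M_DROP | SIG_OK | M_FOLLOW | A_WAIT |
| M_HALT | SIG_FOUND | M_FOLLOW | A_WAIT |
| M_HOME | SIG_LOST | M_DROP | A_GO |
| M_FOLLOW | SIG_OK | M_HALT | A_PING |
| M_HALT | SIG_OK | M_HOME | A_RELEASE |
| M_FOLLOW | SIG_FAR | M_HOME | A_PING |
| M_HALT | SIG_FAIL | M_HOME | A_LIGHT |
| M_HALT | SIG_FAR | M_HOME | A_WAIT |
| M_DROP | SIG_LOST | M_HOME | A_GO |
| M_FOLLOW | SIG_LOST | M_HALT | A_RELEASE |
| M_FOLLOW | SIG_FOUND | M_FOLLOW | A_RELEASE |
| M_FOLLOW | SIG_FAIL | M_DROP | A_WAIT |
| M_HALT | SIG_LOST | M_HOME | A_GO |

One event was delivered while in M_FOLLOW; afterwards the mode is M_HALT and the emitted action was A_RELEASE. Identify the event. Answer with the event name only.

SIG_LOST

try SIG_LOST: (M_FOLLOW, SIG_LOST) → (M_HALT, A_RELEASE)  ← matches
try SIG_FOUND: (M_FOLLOW, SIG_FOUND) → (M_FOLLOW, A_RELEASE)
try SIG_OK: (M_FOLLOW, SIG_OK) → (M_HALT, A_PING)
try SIG_FAR: (M_FOLLOW, SIG_FAR) → (M_HOME, A_PING)
try SIG_FAIL: (M_FOLLOW, SIG_FAIL) → (M_DROP, A_WAIT)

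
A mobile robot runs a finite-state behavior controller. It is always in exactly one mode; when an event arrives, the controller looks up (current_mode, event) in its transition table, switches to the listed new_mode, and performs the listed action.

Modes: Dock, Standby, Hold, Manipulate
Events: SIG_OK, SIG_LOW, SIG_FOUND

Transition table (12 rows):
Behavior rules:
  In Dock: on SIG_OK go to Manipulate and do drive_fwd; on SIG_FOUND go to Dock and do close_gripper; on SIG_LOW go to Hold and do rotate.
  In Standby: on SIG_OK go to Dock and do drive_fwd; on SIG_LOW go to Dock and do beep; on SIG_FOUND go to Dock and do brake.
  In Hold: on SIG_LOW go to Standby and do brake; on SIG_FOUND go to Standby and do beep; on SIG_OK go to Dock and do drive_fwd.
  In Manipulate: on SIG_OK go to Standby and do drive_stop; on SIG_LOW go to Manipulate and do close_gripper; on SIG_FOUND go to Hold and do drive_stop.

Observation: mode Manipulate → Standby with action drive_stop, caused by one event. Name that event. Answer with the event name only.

SIG_OK

try SIG_OK: (Manipulate, SIG_OK) → (Standby, drive_stop)  ← matches
try SIG_LOW: (Manipulate, SIG_LOW) → (Manipulate, close_gripper)
try SIG_FOUND: (Manipulate, SIG_FOUND) → (Hold, drive_stop)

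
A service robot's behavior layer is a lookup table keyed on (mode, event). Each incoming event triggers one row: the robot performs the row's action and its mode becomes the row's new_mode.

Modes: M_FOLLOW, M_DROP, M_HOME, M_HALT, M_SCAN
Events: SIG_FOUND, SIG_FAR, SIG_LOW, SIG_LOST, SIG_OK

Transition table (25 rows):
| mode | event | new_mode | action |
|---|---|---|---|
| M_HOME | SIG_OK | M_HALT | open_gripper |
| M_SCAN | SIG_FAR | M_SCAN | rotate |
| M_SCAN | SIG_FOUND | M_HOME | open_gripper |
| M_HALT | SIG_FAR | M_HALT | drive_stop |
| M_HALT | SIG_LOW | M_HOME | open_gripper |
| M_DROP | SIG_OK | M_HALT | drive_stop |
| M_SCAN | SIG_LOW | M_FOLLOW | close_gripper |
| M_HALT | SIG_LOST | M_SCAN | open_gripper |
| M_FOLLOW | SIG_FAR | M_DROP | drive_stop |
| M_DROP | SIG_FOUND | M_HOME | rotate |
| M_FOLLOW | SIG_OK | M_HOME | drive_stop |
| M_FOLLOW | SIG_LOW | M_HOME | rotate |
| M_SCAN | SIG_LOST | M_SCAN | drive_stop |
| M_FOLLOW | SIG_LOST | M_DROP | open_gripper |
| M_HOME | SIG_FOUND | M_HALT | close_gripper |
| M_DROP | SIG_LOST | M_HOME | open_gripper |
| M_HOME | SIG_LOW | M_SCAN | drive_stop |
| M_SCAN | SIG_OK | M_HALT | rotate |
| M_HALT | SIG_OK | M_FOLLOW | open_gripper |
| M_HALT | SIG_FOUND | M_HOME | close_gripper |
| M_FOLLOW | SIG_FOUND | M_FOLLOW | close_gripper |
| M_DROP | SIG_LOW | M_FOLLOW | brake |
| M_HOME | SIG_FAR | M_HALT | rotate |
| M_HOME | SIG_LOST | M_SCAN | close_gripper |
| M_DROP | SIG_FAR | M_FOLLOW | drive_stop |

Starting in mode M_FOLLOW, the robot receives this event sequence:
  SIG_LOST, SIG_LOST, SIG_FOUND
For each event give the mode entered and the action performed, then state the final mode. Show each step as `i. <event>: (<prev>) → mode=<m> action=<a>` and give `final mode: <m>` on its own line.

final mode: M_HALT

1. SIG_LOST: (M_FOLLOW) → mode=M_DROP action=open_gripper
2. SIG_LOST: (M_DROP) → mode=M_HOME action=open_gripper
3. SIG_FOUND: (M_HOME) → mode=M_HALT action=close_gripper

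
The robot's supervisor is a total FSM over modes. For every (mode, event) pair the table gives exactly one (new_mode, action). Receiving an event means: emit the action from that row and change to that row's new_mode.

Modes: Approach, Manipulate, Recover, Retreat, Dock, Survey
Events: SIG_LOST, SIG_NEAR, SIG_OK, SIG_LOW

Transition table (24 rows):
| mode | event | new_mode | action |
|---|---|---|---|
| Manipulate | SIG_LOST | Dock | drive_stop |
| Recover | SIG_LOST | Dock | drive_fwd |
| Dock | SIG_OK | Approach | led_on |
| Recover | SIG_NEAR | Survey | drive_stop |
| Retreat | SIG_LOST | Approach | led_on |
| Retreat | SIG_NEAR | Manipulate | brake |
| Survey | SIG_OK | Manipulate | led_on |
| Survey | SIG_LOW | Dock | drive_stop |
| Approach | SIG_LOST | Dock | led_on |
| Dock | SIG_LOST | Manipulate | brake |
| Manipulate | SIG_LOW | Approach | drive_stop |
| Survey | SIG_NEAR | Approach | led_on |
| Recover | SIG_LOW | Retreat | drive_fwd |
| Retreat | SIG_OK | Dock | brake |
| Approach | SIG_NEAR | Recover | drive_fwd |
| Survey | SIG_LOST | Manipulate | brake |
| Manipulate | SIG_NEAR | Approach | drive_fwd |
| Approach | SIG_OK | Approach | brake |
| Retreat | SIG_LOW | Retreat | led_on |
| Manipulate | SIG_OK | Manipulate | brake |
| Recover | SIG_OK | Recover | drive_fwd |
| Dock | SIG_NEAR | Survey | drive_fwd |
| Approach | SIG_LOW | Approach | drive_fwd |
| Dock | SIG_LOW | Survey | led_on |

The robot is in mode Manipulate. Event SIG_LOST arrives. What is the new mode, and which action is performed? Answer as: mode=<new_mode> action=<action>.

current mode = Manipulate; filter table to that mode:
  (Manipulate, SIG_LOST) → (Dock, drive_stop)  ← event matches
  (Manipulate, SIG_LOW) → (Approach, drive_stop)
  (Manipulate, SIG_NEAR) → (Approach, drive_fwd)
  (Manipulate, SIG_OK) → (Manipulate, brake)
event = SIG_LOST selects (Dock, drive_stop)

mode=Dock action=drive_stop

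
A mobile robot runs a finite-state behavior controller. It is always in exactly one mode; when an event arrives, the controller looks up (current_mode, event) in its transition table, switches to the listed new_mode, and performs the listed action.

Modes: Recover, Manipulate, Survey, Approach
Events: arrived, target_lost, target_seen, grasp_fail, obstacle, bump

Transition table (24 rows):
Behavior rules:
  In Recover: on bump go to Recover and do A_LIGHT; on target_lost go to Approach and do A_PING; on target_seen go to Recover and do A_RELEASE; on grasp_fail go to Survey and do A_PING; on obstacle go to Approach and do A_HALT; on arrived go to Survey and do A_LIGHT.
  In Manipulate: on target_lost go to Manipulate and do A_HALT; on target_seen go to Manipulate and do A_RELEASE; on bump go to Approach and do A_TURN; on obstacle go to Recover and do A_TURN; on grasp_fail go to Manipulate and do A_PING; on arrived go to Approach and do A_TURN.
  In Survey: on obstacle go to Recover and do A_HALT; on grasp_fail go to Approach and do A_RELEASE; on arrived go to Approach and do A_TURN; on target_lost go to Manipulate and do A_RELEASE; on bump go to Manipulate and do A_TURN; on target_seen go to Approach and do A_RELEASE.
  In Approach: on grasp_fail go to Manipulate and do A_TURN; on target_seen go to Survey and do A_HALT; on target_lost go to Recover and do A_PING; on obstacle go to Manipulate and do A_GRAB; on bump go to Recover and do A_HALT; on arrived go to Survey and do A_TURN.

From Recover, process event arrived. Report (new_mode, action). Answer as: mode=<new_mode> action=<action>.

mode=Survey action=A_LIGHT

current mode = Recover; filter table to that mode:
  (Recover, bump) → (Recover, A_LIGHT)
  (Recover, target_lost) → (Approach, A_PING)
  (Recover, target_seen) → (Recover, A_RELEASE)
  (Recover, grasp_fail) → (Survey, A_PING)
  (Recover, obstacle) → (Approach, A_HALT)
  (Recover, arrived) → (Survey, A_LIGHT)  ← event matches
event = arrived selects (Survey, A_LIGHT)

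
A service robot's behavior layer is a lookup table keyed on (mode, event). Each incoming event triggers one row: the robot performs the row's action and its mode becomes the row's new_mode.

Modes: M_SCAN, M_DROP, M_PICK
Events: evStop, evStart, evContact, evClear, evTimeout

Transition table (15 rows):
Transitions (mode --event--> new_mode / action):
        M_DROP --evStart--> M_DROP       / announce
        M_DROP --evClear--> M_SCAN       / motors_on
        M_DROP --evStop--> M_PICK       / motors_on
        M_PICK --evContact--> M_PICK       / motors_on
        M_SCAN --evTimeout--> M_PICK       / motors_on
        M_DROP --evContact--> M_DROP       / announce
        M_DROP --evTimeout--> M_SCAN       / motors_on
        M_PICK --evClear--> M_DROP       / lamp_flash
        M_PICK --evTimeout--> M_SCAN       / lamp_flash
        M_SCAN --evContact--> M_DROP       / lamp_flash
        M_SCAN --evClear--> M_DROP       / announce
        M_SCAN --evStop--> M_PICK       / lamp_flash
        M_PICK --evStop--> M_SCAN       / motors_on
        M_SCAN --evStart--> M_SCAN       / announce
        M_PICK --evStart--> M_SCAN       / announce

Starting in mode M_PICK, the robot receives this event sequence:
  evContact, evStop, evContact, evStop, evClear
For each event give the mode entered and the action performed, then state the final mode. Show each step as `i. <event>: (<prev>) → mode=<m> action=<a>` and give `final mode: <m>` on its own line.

1. evContact: (M_PICK) → mode=M_PICK action=motors_on
2. evStop: (M_PICK) → mode=M_SCAN action=motors_on
3. evContact: (M_SCAN) → mode=M_DROP action=lamp_flash
4. evStop: (M_DROP) → mode=M_PICK action=motors_on
5. evClear: (M_PICK) → mode=M_DROP action=lamp_flash

final mode: M_DROP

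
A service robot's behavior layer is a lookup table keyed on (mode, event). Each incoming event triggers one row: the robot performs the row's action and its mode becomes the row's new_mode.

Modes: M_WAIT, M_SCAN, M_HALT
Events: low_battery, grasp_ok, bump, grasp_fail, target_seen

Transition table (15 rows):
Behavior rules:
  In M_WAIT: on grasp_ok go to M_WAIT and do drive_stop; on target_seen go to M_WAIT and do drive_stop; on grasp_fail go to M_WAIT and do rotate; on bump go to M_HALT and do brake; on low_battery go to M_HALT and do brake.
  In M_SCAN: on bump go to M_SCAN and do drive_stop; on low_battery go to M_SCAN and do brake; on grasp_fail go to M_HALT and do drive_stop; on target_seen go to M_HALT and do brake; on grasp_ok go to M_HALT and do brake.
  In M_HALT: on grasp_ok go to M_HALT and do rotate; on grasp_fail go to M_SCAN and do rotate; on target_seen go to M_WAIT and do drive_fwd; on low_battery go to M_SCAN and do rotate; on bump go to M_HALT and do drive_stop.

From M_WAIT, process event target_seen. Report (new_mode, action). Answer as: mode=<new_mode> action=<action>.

mode=M_WAIT action=drive_stop

current mode = M_WAIT; filter table to that mode:
  (M_WAIT, grasp_ok) → (M_WAIT, drive_stop)
  (M_WAIT, target_seen) → (M_WAIT, drive_stop)  ← event matches
  (M_WAIT, grasp_fail) → (M_WAIT, rotate)
  (M_WAIT, bump) → (M_HALT, brake)
  (M_WAIT, low_battery) → (M_HALT, brake)
event = target_seen selects (M_WAIT, drive_stop)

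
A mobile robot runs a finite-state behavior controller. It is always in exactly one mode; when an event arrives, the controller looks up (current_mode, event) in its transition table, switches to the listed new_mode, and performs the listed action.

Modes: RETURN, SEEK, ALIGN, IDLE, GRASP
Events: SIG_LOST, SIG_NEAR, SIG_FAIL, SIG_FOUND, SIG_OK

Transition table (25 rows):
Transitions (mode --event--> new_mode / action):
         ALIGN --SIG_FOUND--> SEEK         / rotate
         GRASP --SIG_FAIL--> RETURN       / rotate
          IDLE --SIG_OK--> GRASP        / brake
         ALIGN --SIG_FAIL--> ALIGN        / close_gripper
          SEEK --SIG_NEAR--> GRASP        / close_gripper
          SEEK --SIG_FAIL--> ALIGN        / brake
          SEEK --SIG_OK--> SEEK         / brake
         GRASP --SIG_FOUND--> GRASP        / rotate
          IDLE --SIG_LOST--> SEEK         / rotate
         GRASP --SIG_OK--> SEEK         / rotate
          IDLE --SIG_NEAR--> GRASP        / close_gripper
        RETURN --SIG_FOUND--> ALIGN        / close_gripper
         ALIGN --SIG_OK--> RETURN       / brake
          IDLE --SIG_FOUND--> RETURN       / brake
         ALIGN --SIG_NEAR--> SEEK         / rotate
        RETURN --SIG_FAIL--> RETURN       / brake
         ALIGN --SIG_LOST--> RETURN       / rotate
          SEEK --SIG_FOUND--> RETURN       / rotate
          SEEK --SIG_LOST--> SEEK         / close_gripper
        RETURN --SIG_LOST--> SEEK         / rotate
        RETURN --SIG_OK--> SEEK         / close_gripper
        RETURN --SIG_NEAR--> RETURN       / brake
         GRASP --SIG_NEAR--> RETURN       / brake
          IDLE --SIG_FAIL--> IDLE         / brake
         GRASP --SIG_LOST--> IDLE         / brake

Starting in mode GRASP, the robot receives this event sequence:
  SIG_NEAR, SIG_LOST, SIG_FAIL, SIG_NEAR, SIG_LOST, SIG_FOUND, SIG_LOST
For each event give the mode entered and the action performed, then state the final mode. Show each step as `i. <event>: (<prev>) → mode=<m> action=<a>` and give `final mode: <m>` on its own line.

final mode: SEEK

1. SIG_NEAR: (GRASP) → mode=RETURN action=brake
2. SIG_LOST: (RETURN) → mode=SEEK action=rotate
3. SIG_FAIL: (SEEK) → mode=ALIGN action=brake
4. SIG_NEAR: (ALIGN) → mode=SEEK action=rotate
5. SIG_LOST: (SEEK) → mode=SEEK action=close_gripper
6. SIG_FOUND: (SEEK) → mode=RETURN action=rotate
7. SIG_LOST: (RETURN) → mode=SEEK action=rotate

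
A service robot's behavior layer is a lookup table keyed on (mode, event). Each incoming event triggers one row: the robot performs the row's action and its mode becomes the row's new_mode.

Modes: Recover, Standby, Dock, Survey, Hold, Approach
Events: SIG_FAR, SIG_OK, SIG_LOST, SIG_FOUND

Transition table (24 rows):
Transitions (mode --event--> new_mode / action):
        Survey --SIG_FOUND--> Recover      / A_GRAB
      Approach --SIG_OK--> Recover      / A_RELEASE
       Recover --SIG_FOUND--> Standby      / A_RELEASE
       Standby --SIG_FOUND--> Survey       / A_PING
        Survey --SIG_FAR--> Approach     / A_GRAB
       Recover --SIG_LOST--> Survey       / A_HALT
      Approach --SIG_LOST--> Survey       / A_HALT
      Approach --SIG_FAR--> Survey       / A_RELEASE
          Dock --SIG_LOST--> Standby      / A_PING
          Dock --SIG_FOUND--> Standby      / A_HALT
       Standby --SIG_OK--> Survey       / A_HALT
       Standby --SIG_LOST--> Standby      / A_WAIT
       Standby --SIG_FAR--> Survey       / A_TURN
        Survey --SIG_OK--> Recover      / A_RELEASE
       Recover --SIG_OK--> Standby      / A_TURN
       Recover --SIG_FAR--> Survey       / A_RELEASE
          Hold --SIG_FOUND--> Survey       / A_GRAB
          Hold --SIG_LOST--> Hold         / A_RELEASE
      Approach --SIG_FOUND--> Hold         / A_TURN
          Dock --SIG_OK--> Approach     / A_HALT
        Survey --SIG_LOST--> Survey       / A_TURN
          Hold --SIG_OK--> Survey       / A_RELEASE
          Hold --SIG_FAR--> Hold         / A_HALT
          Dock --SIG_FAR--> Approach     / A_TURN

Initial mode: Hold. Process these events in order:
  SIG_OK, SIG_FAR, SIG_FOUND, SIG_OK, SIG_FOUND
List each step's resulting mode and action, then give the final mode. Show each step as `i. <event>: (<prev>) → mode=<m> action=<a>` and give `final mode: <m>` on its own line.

final mode: Recover

1. SIG_OK: (Hold) → mode=Survey action=A_RELEASE
2. SIG_FAR: (Survey) → mode=Approach action=A_GRAB
3. SIG_FOUND: (Approach) → mode=Hold action=A_TURN
4. SIG_OK: (Hold) → mode=Survey action=A_RELEASE
5. SIG_FOUND: (Survey) → mode=Recover action=A_GRAB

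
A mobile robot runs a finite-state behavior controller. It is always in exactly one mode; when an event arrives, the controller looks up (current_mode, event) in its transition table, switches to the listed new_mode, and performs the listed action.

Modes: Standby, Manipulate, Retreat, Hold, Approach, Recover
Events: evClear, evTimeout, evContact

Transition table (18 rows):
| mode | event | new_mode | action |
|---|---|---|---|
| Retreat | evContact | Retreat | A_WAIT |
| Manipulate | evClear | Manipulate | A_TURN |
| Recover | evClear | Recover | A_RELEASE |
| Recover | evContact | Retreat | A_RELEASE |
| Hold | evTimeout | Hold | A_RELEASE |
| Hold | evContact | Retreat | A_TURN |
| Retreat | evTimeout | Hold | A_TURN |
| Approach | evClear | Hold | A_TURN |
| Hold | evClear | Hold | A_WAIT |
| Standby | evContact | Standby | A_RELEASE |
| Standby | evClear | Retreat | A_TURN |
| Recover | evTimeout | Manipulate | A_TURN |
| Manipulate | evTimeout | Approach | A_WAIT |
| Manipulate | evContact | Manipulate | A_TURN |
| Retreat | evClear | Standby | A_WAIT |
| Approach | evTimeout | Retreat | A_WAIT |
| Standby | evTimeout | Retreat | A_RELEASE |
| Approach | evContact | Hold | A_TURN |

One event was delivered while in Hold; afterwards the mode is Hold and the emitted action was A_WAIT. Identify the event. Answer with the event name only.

evClear

try evClear: (Hold, evClear) → (Hold, A_WAIT)  ← matches
try evTimeout: (Hold, evTimeout) → (Hold, A_RELEASE)
try evContact: (Hold, evContact) → (Retreat, A_TURN)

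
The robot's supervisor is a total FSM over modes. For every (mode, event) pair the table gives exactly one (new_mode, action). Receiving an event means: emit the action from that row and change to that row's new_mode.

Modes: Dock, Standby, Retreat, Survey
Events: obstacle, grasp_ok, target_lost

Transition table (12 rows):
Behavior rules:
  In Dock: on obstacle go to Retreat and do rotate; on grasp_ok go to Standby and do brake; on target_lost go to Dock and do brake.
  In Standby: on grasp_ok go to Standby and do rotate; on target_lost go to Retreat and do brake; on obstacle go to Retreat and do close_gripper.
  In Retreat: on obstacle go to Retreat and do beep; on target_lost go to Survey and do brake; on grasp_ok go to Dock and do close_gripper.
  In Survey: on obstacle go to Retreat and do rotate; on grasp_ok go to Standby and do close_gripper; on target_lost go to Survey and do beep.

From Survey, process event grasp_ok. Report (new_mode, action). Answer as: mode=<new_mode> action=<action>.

current mode = Survey; filter table to that mode:
  (Survey, obstacle) → (Retreat, rotate)
  (Survey, grasp_ok) → (Standby, close_gripper)  ← event matches
  (Survey, target_lost) → (Survey, beep)
event = grasp_ok selects (Standby, close_gripper)

mode=Standby action=close_gripper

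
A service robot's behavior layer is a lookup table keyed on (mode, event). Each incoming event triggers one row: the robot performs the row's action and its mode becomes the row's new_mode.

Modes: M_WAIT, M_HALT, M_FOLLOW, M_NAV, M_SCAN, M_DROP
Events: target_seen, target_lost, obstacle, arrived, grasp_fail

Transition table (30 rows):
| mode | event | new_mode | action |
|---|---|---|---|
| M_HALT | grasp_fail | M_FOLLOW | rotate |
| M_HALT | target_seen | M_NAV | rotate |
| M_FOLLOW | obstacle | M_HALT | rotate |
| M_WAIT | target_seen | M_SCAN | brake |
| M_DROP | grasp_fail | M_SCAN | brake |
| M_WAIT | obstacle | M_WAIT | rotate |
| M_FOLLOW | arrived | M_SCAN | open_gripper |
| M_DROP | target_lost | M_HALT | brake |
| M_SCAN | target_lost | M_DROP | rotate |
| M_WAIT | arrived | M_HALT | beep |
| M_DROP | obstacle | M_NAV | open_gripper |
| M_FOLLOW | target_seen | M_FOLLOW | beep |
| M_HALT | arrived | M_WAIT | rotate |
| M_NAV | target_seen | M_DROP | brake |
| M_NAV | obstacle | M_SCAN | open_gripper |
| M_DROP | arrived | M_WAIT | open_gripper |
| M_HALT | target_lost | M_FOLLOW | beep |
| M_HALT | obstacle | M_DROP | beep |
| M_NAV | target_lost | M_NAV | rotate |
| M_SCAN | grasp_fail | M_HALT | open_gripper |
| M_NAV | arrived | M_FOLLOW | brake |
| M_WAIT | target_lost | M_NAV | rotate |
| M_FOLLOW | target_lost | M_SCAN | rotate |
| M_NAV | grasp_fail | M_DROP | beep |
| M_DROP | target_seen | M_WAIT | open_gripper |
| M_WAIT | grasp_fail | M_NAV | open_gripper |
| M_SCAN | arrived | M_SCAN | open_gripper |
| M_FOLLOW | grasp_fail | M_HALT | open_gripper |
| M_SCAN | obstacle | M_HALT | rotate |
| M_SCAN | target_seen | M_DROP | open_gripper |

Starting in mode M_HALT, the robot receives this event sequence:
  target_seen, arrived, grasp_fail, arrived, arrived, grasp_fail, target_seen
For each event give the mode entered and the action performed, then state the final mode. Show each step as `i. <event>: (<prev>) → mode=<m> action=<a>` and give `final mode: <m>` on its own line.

1. target_seen: (M_HALT) → mode=M_NAV action=rotate
2. arrived: (M_NAV) → mode=M_FOLLOW action=brake
3. grasp_fail: (M_FOLLOW) → mode=M_HALT action=open_gripper
4. arrived: (M_HALT) → mode=M_WAIT action=rotate
5. arrived: (M_WAIT) → mode=M_HALT action=beep
6. grasp_fail: (M_HALT) → mode=M_FOLLOW action=rotate
7. target_seen: (M_FOLLOW) → mode=M_FOLLOW action=beep

final mode: M_FOLLOW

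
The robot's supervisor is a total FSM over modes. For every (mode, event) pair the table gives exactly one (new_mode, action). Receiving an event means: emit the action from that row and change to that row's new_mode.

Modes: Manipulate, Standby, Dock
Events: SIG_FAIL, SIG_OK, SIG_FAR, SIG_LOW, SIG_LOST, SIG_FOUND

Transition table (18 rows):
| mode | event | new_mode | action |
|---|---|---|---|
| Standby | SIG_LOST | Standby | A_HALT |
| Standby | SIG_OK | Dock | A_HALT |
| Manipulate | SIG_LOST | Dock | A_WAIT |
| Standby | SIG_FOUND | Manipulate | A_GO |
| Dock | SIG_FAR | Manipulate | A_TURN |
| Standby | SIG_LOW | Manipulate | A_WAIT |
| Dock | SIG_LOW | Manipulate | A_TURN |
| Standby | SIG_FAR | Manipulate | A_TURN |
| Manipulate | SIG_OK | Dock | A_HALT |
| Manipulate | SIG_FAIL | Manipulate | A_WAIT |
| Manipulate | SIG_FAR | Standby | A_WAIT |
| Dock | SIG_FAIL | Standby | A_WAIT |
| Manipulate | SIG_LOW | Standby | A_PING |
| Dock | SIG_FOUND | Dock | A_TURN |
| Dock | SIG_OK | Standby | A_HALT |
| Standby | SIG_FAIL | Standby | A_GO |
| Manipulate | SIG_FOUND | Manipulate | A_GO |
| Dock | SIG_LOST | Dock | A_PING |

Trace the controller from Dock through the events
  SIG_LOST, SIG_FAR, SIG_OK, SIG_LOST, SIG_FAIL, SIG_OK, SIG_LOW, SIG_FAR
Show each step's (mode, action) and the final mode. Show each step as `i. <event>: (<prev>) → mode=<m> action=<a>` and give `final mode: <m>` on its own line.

final mode: Standby

1. SIG_LOST: (Dock) → mode=Dock action=A_PING
2. SIG_FAR: (Dock) → mode=Manipulate action=A_TURN
3. SIG_OK: (Manipulate) → mode=Dock action=A_HALT
4. SIG_LOST: (Dock) → mode=Dock action=A_PING
5. SIG_FAIL: (Dock) → mode=Standby action=A_WAIT
6. SIG_OK: (Standby) → mode=Dock action=A_HALT
7. SIG_LOW: (Dock) → mode=Manipulate action=A_TURN
8. SIG_FAR: (Manipulate) → mode=Standby action=A_WAIT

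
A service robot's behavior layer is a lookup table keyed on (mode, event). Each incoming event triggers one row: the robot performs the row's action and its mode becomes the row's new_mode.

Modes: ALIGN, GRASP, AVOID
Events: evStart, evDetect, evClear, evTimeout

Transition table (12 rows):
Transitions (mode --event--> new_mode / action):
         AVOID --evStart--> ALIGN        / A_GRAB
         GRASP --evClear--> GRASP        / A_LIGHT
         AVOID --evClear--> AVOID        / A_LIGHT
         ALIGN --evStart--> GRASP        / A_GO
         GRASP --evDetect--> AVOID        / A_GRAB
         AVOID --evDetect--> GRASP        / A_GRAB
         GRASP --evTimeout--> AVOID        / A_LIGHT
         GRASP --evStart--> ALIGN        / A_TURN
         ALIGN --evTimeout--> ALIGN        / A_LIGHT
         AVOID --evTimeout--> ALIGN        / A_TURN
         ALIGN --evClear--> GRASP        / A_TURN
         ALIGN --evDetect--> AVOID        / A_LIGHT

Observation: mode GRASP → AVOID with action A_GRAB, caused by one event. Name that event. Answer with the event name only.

evDetect

try evStart: (GRASP, evStart) → (ALIGN, A_TURN)
try evDetect: (GRASP, evDetect) → (AVOID, A_GRAB)  ← matches
try evClear: (GRASP, evClear) → (GRASP, A_LIGHT)
try evTimeout: (GRASP, evTimeout) → (AVOID, A_LIGHT)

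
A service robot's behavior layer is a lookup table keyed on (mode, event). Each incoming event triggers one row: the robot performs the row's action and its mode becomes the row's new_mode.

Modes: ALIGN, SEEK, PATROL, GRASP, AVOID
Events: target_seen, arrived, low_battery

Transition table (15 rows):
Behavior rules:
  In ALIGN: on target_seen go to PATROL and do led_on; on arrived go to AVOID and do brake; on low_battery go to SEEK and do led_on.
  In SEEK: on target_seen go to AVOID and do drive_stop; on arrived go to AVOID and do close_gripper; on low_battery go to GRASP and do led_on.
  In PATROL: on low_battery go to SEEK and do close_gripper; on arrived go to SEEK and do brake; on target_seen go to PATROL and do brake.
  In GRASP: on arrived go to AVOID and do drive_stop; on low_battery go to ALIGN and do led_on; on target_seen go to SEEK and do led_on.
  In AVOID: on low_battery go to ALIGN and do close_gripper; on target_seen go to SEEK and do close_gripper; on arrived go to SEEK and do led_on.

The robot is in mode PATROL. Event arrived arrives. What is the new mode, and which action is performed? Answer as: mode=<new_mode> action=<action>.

mode=SEEK action=brake

current mode = PATROL; filter table to that mode:
  (PATROL, low_battery) → (SEEK, close_gripper)
  (PATROL, arrived) → (SEEK, brake)  ← event matches
  (PATROL, target_seen) → (PATROL, brake)
event = arrived selects (SEEK, brake)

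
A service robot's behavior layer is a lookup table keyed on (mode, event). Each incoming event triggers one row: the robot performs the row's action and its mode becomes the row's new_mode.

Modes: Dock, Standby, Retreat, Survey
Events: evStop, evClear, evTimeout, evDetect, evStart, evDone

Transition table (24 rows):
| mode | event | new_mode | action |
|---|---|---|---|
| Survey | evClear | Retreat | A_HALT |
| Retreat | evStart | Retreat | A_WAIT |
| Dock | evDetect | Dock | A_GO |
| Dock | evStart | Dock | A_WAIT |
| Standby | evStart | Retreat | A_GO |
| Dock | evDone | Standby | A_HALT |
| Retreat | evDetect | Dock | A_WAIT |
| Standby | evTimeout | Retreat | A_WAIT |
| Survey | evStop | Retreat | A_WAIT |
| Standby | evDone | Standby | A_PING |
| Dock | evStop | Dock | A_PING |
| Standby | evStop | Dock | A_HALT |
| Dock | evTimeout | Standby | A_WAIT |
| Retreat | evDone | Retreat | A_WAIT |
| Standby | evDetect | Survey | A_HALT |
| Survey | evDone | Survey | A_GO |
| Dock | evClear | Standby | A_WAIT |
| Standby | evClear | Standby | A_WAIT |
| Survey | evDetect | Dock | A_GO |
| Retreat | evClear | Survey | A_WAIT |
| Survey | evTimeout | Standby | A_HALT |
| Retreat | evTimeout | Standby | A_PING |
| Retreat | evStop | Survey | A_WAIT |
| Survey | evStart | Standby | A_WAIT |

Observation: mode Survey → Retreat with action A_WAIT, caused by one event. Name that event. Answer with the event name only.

try evStop: (Survey, evStop) → (Retreat, A_WAIT)  ← matches
try evClear: (Survey, evClear) → (Retreat, A_HALT)
try evTimeout: (Survey, evTimeout) → (Standby, A_HALT)
try evDetect: (Survey, evDetect) → (Dock, A_GO)
try evStart: (Survey, evStart) → (Standby, A_WAIT)
try evDone: (Survey, evDone) → (Survey, A_GO)

evStop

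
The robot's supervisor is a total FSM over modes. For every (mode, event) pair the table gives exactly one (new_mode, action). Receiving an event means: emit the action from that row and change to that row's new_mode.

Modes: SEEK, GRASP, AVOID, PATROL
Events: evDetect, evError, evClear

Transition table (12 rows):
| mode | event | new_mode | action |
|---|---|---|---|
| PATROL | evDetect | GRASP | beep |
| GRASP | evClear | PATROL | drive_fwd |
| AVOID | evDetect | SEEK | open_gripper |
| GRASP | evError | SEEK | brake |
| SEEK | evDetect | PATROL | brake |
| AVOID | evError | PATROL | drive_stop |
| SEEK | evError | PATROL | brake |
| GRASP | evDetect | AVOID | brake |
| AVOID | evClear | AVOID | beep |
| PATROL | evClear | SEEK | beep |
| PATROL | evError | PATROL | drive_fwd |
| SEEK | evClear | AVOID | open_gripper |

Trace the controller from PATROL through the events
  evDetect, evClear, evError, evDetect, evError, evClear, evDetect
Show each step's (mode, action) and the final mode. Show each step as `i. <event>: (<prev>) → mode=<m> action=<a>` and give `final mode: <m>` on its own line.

final mode: SEEK

1. evDetect: (PATROL) → mode=GRASP action=beep
2. evClear: (GRASP) → mode=PATROL action=drive_fwd
3. evError: (PATROL) → mode=PATROL action=drive_fwd
4. evDetect: (PATROL) → mode=GRASP action=beep
5. evError: (GRASP) → mode=SEEK action=brake
6. evClear: (SEEK) → mode=AVOID action=open_gripper
7. evDetect: (AVOID) → mode=SEEK action=open_gripper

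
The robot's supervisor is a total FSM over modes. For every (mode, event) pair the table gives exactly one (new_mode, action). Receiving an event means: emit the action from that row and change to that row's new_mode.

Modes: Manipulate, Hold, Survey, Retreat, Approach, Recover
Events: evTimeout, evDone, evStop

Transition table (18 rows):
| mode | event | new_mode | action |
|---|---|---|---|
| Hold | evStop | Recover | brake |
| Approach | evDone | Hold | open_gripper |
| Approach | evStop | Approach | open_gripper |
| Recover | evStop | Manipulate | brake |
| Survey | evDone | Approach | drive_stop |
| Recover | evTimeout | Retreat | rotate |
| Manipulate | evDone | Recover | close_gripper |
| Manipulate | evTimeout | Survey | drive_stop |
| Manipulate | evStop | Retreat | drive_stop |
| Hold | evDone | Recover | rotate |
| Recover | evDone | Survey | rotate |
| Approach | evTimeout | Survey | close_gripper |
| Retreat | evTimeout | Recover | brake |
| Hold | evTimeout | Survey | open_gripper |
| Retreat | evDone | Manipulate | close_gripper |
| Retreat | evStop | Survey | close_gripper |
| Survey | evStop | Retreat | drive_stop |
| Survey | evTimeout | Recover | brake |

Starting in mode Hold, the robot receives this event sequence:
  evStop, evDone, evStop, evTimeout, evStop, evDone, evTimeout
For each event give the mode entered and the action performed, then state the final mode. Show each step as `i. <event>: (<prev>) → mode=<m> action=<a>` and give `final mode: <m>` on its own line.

1. evStop: (Hold) → mode=Recover action=brake
2. evDone: (Recover) → mode=Survey action=rotate
3. evStop: (Survey) → mode=Retreat action=drive_stop
4. evTimeout: (Retreat) → mode=Recover action=brake
5. evStop: (Recover) → mode=Manipulate action=brake
6. evDone: (Manipulate) → mode=Recover action=close_gripper
7. evTimeout: (Recover) → mode=Retreat action=rotate

final mode: Retreat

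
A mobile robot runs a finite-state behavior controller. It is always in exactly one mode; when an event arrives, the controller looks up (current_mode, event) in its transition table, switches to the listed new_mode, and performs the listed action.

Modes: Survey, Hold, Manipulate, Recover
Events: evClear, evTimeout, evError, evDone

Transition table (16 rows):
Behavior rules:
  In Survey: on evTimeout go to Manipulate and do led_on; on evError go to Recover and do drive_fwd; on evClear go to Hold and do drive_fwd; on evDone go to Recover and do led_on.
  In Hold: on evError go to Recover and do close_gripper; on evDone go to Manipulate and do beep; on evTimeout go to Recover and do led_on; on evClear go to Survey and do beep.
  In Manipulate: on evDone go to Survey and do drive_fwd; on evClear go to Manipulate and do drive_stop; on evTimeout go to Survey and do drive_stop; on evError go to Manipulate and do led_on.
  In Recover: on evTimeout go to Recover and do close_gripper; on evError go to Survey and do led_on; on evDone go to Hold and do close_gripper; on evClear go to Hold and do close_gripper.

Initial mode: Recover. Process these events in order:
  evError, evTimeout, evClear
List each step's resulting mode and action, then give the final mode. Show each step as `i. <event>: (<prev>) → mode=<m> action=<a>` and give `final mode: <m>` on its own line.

1. evError: (Recover) → mode=Survey action=led_on
2. evTimeout: (Survey) → mode=Manipulate action=led_on
3. evClear: (Manipulate) → mode=Manipulate action=drive_stop

final mode: Manipulate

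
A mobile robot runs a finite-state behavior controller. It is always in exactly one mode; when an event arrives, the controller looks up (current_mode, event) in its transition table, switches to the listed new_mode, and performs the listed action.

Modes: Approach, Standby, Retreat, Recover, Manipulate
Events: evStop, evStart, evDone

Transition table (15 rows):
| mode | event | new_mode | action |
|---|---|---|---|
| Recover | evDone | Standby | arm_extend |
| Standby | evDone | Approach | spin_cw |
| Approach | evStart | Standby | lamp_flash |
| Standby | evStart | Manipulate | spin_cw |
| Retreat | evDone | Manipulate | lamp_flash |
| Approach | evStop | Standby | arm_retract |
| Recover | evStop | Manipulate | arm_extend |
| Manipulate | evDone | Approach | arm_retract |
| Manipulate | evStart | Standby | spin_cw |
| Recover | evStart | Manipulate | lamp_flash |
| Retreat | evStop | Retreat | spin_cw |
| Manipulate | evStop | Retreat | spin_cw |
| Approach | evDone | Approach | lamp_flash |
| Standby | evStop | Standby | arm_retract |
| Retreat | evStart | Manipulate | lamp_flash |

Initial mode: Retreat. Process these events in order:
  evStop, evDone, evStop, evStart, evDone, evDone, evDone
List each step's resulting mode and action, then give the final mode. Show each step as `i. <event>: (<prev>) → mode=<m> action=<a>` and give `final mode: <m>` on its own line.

final mode: Approach

1. evStop: (Retreat) → mode=Retreat action=spin_cw
2. evDone: (Retreat) → mode=Manipulate action=lamp_flash
3. evStop: (Manipulate) → mode=Retreat action=spin_cw
4. evStart: (Retreat) → mode=Manipulate action=lamp_flash
5. evDone: (Manipulate) → mode=Approach action=arm_retract
6. evDone: (Approach) → mode=Approach action=lamp_flash
7. evDone: (Approach) → mode=Approach action=lamp_flash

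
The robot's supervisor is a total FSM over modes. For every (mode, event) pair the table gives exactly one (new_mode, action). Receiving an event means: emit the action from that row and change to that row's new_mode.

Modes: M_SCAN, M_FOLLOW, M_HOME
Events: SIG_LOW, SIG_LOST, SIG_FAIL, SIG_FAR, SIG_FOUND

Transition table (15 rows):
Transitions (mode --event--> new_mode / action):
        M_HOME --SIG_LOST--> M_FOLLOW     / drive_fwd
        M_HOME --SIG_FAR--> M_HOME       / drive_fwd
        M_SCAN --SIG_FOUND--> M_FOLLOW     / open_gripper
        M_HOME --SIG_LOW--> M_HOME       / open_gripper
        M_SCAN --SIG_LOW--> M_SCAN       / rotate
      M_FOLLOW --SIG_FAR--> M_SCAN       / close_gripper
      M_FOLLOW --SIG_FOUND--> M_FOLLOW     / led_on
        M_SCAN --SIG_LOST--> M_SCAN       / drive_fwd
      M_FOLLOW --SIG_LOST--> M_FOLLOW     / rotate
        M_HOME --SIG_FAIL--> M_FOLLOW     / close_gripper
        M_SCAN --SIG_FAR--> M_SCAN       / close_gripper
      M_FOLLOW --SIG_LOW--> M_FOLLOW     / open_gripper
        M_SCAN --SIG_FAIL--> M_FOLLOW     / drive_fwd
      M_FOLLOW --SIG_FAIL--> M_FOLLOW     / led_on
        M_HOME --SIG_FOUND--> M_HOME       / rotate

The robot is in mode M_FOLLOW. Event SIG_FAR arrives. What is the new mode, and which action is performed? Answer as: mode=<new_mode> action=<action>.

mode=M_SCAN action=close_gripper

current mode = M_FOLLOW; filter table to that mode:
  (M_FOLLOW, SIG_FAR) → (M_SCAN, close_gripper)  ← event matches
  (M_FOLLOW, SIG_FOUND) → (M_FOLLOW, led_on)
  (M_FOLLOW, SIG_LOST) → (M_FOLLOW, rotate)
  (M_FOLLOW, SIG_LOW) → (M_FOLLOW, open_gripper)
  (M_FOLLOW, SIG_FAIL) → (M_FOLLOW, led_on)
event = SIG_FAR selects (M_SCAN, close_gripper)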